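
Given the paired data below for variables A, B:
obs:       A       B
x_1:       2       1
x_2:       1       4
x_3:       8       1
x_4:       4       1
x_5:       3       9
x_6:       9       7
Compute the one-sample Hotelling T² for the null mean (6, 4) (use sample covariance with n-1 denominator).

Step 1 — sample mean vector:
  mean(A) = (2 + 1 + 8 + 4 + 3 + 9) / 6 = 27/6 = 4.5
  mean(B) = (1 + 4 + 1 + 1 + 9 + 7) / 6 = 23/6 = 3.8333
  x̄ = (4.5, 3.8333),  deviation x̄ - mu_0 = (4.5, 3.8333) - (6, 4) = (-1.5, -0.1667).

Step 2 — sample covariance matrix, S[i,j] = (1/(n-1)) · Σ_k (x_{k,i} - mean_i) · (x_{k,j} - mean_j), divisor n-1 = 5:
  S[A,A] = ((-2.5)·(-2.5) + (-3.5)·(-3.5) + (3.5)·(3.5) + (-0.5)·(-0.5) + (-1.5)·(-1.5) + (4.5)·(4.5)) / 5 = 53.5/5 = 10.7
  S[A,B] = ((-2.5)·(-2.8333) + (-3.5)·(0.1667) + (3.5)·(-2.8333) + (-0.5)·(-2.8333) + (-1.5)·(5.1667) + (4.5)·(3.1667)) / 5 = 4.5/5 = 0.9
  S[B,B] = ((-2.8333)·(-2.8333) + (0.1667)·(0.1667) + (-2.8333)·(-2.8333) + (-2.8333)·(-2.8333) + (5.1667)·(5.1667) + (3.1667)·(3.1667)) / 5 = 60.8333/5 = 12.1667
  S = [[10.7, 0.9],
 [0.9, 12.1667]].

Step 3 — invert S. det(S) = 10.7·12.1667 - (0.9)² = 129.3733.
  S^{-1} = (1/det) · [[d, -b], [-b, a]] = [[0.094, -0.007],
 [-0.007, 0.0827]].

Step 4 — quadratic form (x̄ - mu_0)^T · S^{-1} · (x̄ - mu_0):
  S^{-1} · (x̄ - mu_0) = (-0.1399, -0.0033),
  (x̄ - mu_0)^T · [...] = (-1.5)·(-0.1399) + (-0.1667)·(-0.0033) = 0.2104.

Step 5 — scale by n: T² = 6 · 0.2104 = 1.2625.

T² ≈ 1.2625


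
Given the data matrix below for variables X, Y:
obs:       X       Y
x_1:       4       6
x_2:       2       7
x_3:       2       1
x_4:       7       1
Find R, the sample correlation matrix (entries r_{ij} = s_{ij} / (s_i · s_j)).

Step 1 — column means:
  mean(X) = (4 + 2 + 2 + 7) / 4 = 15/4 = 3.75
  mean(Y) = (6 + 7 + 1 + 1) / 4 = 15/4 = 3.75

Step 2 — sample variances and covariances s[i,j] = (1/(n-1)) · Σ_k (x_{k,i} - mean_i) · (x_{k,j} - mean_j), with n-1 = 3:
  s[X,X] = ((0.25)·(0.25) + (-1.75)·(-1.75) + (-1.75)·(-1.75) + (3.25)·(3.25)) / 3 = 16.75/3 = 5.5833
  s[X,Y] = ((0.25)·(2.25) + (-1.75)·(3.25) + (-1.75)·(-2.75) + (3.25)·(-2.75)) / 3 = -9.25/3 = -3.0833
  s[Y,Y] = ((2.25)·(2.25) + (3.25)·(3.25) + (-2.75)·(-2.75) + (-2.75)·(-2.75)) / 3 = 30.75/3 = 10.25
  Sample standard deviations s_i = √(s[i,i]):
  s(X) = √(5.5833) = 2.3629
  s(Y) = √(10.25) = 3.2016

Step 3 — r_{ij} = s_{ij} / (s_i · s_j):
  r[X,X] = 1 (diagonal).
  r[X,Y] = -3.0833 / (2.3629 · 3.2016) = -3.0833 / 7.565 = -0.4076
  r[Y,Y] = 1 (diagonal).

R is symmetric with unit diagonal. Assembling:

R = [[1, -0.4076],
 [-0.4076, 1]]


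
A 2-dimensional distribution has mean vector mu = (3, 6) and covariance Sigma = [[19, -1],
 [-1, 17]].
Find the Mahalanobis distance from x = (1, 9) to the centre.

Step 1 — centre the observation: (x - mu) = (-2, 3).

Step 2 — invert Sigma. det(Sigma) = 19·17 - (-1)² = 322.
  Sigma^{-1} = (1/det) · [[d, -b], [-b, a]] = [[0.0528, 0.0031],
 [0.0031, 0.059]].

Step 3 — form the quadratic (x - mu)^T · Sigma^{-1} · (x - mu):
  Sigma^{-1} · (x - mu) = (-0.0963, 0.1708).
  (x - mu)^T · [Sigma^{-1} · (x - mu)] = (-2)·(-0.0963) + (3)·(0.1708) = 0.705.

Step 4 — take square root: d = √(0.705) ≈ 0.8396.

d(x, mu) = √(0.705) ≈ 0.8396


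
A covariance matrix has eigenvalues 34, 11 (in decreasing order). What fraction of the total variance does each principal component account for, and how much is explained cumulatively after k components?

Step 1 — total variance = trace(Sigma) = Σ λ_i = 34 + 11 = 45.

Step 2 — fraction explained by component i = λ_i / Σ λ:
  PC1: 34/45 = 0.7556
  PC2: 11/45 = 0.2444

Step 3 — cumulative fraction after k components = (λ_1 + ... + λ_k) / Σ λ:
  k = 1: 34/45 = 0.7556
  k = 2: (34 + 11)/45 = 45/45 = 1

Summary (fraction, with percent):

explained: PC1 0.7556 (75.56%), PC2 0.2444 (24.44%);  cumulative: 0.7556, 1


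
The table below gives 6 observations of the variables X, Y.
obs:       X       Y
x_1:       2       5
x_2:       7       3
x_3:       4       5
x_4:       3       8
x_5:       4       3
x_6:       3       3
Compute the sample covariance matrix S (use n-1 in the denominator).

Step 1 — column means:
  mean(X) = (2 + 7 + 4 + 3 + 4 + 3) / 6 = 23/6 = 3.8333
  mean(Y) = (5 + 3 + 5 + 8 + 3 + 3) / 6 = 27/6 = 4.5

Step 2 — sample covariance S[i,j] = (1/(n-1)) · Σ_k (x_{k,i} - mean_i) · (x_{k,j} - mean_j), with n-1 = 5.
  S[X,X] = ((-1.8333)·(-1.8333) + (3.1667)·(3.1667) + (0.1667)·(0.1667) + (-0.8333)·(-0.8333) + (0.1667)·(0.1667) + (-0.8333)·(-0.8333)) / 5 = 14.8333/5 = 2.9667
  S[X,Y] = ((-1.8333)·(0.5) + (3.1667)·(-1.5) + (0.1667)·(0.5) + (-0.8333)·(3.5) + (0.1667)·(-1.5) + (-0.8333)·(-1.5)) / 5 = -7.5/5 = -1.5
  S[Y,Y] = ((0.5)·(0.5) + (-1.5)·(-1.5) + (0.5)·(0.5) + (3.5)·(3.5) + (-1.5)·(-1.5) + (-1.5)·(-1.5)) / 5 = 19.5/5 = 3.9

S is symmetric (S[j,i] = S[i,j]). Assembling:

S = [[2.9667, -1.5],
 [-1.5, 3.9]]


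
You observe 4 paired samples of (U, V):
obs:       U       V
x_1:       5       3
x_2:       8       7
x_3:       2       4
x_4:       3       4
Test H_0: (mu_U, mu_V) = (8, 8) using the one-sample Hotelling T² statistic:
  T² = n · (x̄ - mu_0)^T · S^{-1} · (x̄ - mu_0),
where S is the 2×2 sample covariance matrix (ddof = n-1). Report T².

Step 1 — sample mean vector:
  mean(U) = (5 + 8 + 2 + 3) / 4 = 18/4 = 4.5
  mean(V) = (3 + 7 + 4 + 4) / 4 = 18/4 = 4.5
  x̄ = (4.5, 4.5),  deviation x̄ - mu_0 = (4.5, 4.5) - (8, 8) = (-3.5, -3.5).

Step 2 — sample covariance matrix, S[i,j] = (1/(n-1)) · Σ_k (x_{k,i} - mean_i) · (x_{k,j} - mean_j), divisor n-1 = 3:
  S[U,U] = ((0.5)·(0.5) + (3.5)·(3.5) + (-2.5)·(-2.5) + (-1.5)·(-1.5)) / 3 = 21/3 = 7
  S[U,V] = ((0.5)·(-1.5) + (3.5)·(2.5) + (-2.5)·(-0.5) + (-1.5)·(-0.5)) / 3 = 10/3 = 3.3333
  S[V,V] = ((-1.5)·(-1.5) + (2.5)·(2.5) + (-0.5)·(-0.5) + (-0.5)·(-0.5)) / 3 = 9/3 = 3
  S = [[7, 3.3333],
 [3.3333, 3]].

Step 3 — invert S. det(S) = 7·3 - (3.3333)² = 9.8889.
  S^{-1} = (1/det) · [[d, -b], [-b, a]] = [[0.3034, -0.3371],
 [-0.3371, 0.7079]].

Step 4 — quadratic form (x̄ - mu_0)^T · S^{-1} · (x̄ - mu_0):
  S^{-1} · (x̄ - mu_0) = (0.118, -1.2978),
  (x̄ - mu_0)^T · [...] = (-3.5)·(0.118) + (-3.5)·(-1.2978) = 4.1292.

Step 5 — scale by n: T² = 4 · 4.1292 = 16.5169.

T² ≈ 16.5169


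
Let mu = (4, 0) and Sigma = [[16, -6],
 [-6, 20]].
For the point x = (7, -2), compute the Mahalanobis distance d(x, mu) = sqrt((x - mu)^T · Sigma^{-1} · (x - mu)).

Step 1 — centre the observation: (x - mu) = (3, -2).

Step 2 — invert Sigma. det(Sigma) = 16·20 - (-6)² = 284.
  Sigma^{-1} = (1/det) · [[d, -b], [-b, a]] = [[0.0704, 0.0211],
 [0.0211, 0.0563]].

Step 3 — form the quadratic (x - mu)^T · Sigma^{-1} · (x - mu):
  Sigma^{-1} · (x - mu) = (0.169, -0.0493).
  (x - mu)^T · [Sigma^{-1} · (x - mu)] = (3)·(0.169) + (-2)·(-0.0493) = 0.6056.

Step 4 — take square root: d = √(0.6056) ≈ 0.7782.

d(x, mu) = √(0.6056) ≈ 0.7782


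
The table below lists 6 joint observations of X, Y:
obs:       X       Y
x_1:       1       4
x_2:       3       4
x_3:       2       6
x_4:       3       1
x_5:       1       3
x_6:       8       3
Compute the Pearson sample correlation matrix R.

Step 1 — column means:
  mean(X) = (1 + 3 + 2 + 3 + 1 + 8) / 6 = 18/6 = 3
  mean(Y) = (4 + 4 + 6 + 1 + 3 + 3) / 6 = 21/6 = 3.5

Step 2 — sample variances and covariances s[i,j] = (1/(n-1)) · Σ_k (x_{k,i} - mean_i) · (x_{k,j} - mean_j), with n-1 = 5:
  s[X,X] = ((-2)·(-2) + (0)·(0) + (-1)·(-1) + (0)·(0) + (-2)·(-2) + (5)·(5)) / 5 = 34/5 = 6.8
  s[X,Y] = ((-2)·(0.5) + (0)·(0.5) + (-1)·(2.5) + (0)·(-2.5) + (-2)·(-0.5) + (5)·(-0.5)) / 5 = -5/5 = -1
  s[Y,Y] = ((0.5)·(0.5) + (0.5)·(0.5) + (2.5)·(2.5) + (-2.5)·(-2.5) + (-0.5)·(-0.5) + (-0.5)·(-0.5)) / 5 = 13.5/5 = 2.7
  Sample standard deviations s_i = √(s[i,i]):
  s(X) = √(6.8) = 2.6077
  s(Y) = √(2.7) = 1.6432

Step 3 — r_{ij} = s_{ij} / (s_i · s_j):
  r[X,X] = 1 (diagonal).
  r[X,Y] = -1 / (2.6077 · 1.6432) = -1 / 4.2849 = -0.2334
  r[Y,Y] = 1 (diagonal).

R is symmetric with unit diagonal. Assembling:

R = [[1, -0.2334],
 [-0.2334, 1]]


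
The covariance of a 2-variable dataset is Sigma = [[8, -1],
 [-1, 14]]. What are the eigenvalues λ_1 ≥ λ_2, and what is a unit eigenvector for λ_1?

Step 1 — characteristic polynomial of 2×2 Sigma:
  det(Sigma - λI) = λ² - trace · λ + det = 0.
  trace = 8 + 14 = 22, det = 8·14 - (-1)² = 111.
Step 2 — discriminant:
  Δ = trace² - 4·det = 484 - 444 = 40.
Step 3 — eigenvalues:
  λ = (trace ± √Δ)/2 = (22 ± 6.3246)/2,
  λ_1 = 14.1623,  λ_2 = 7.8377.

Step 4 — unit eigenvector for λ_1: solve (Sigma - λ_1 I)v = 0. First row:
  (8 - 14.1623)·v_x + (-1)·v_y = 0, i.e. (-6.1623)·v_x + (-1)·v_y = 0,
  so v ∝ (b, λ_1 - a) = (-1, 6.1623); multiply by -1 so the first entry is positive: u = (1, -6.1623).
  ||u|| = √((1)² + (-6.1623)²) = √(38.9737) ≈ 6.2429,
  v_1 = u/||u|| ≈ (0.1602, -0.9871) (||v_1|| = 1).

λ_1 = 14.1623,  λ_2 = 7.8377;  v_1 ≈ (0.1602, -0.9871)


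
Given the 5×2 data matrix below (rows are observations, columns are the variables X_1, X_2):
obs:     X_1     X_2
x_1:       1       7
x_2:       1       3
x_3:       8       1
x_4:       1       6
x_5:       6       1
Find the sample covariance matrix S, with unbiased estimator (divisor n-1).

Step 1 — column means:
  mean(X_1) = (1 + 1 + 8 + 1 + 6) / 5 = 17/5 = 3.4
  mean(X_2) = (7 + 3 + 1 + 6 + 1) / 5 = 18/5 = 3.6

Step 2 — sample covariance S[i,j] = (1/(n-1)) · Σ_k (x_{k,i} - mean_i) · (x_{k,j} - mean_j), with n-1 = 4.
  S[X_1,X_1] = ((-2.4)·(-2.4) + (-2.4)·(-2.4) + (4.6)·(4.6) + (-2.4)·(-2.4) + (2.6)·(2.6)) / 4 = 45.2/4 = 11.3
  S[X_1,X_2] = ((-2.4)·(3.4) + (-2.4)·(-0.6) + (4.6)·(-2.6) + (-2.4)·(2.4) + (2.6)·(-2.6)) / 4 = -31.2/4 = -7.8
  S[X_2,X_2] = ((3.4)·(3.4) + (-0.6)·(-0.6) + (-2.6)·(-2.6) + (2.4)·(2.4) + (-2.6)·(-2.6)) / 4 = 31.2/4 = 7.8

S is symmetric (S[j,i] = S[i,j]). Assembling:

S = [[11.3, -7.8],
 [-7.8, 7.8]]


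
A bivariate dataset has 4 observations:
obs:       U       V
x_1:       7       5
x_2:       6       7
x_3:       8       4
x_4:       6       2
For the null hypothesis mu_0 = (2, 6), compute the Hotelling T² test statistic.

Step 1 — sample mean vector:
  mean(U) = (7 + 6 + 8 + 6) / 4 = 27/4 = 6.75
  mean(V) = (5 + 7 + 4 + 2) / 4 = 18/4 = 4.5
  x̄ = (6.75, 4.5),  deviation x̄ - mu_0 = (6.75, 4.5) - (2, 6) = (4.75, -1.5).

Step 2 — sample covariance matrix, S[i,j] = (1/(n-1)) · Σ_k (x_{k,i} - mean_i) · (x_{k,j} - mean_j), divisor n-1 = 3:
  S[U,U] = ((0.25)·(0.25) + (-0.75)·(-0.75) + (1.25)·(1.25) + (-0.75)·(-0.75)) / 3 = 2.75/3 = 0.9167
  S[U,V] = ((0.25)·(0.5) + (-0.75)·(2.5) + (1.25)·(-0.5) + (-0.75)·(-2.5)) / 3 = -0.5/3 = -0.1667
  S[V,V] = ((0.5)·(0.5) + (2.5)·(2.5) + (-0.5)·(-0.5) + (-2.5)·(-2.5)) / 3 = 13/3 = 4.3333
  S = [[0.9167, -0.1667],
 [-0.1667, 4.3333]].

Step 3 — invert S. det(S) = 0.9167·4.3333 - (-0.1667)² = 3.9444.
  S^{-1} = (1/det) · [[d, -b], [-b, a]] = [[1.0986, 0.0423],
 [0.0423, 0.2324]].

Step 4 — quadratic form (x̄ - mu_0)^T · S^{-1} · (x̄ - mu_0):
  S^{-1} · (x̄ - mu_0) = (5.1549, -0.1479),
  (x̄ - mu_0)^T · [...] = (4.75)·(5.1549) + (-1.5)·(-0.1479) = 24.7077.

Step 5 — scale by n: T² = 4 · 24.7077 = 98.831.

T² ≈ 98.831


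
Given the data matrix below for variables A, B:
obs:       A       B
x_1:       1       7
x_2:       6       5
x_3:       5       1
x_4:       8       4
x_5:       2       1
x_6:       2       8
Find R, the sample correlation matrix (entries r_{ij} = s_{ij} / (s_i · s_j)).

Step 1 — column means:
  mean(A) = (1 + 6 + 5 + 8 + 2 + 2) / 6 = 24/6 = 4
  mean(B) = (7 + 5 + 1 + 4 + 1 + 8) / 6 = 26/6 = 4.3333

Step 2 — sample variances and covariances s[i,j] = (1/(n-1)) · Σ_k (x_{k,i} - mean_i) · (x_{k,j} - mean_j), with n-1 = 5:
  s[A,A] = ((-3)·(-3) + (2)·(2) + (1)·(1) + (4)·(4) + (-2)·(-2) + (-2)·(-2)) / 5 = 38/5 = 7.6
  s[A,B] = ((-3)·(2.6667) + (2)·(0.6667) + (1)·(-3.3333) + (4)·(-0.3333) + (-2)·(-3.3333) + (-2)·(3.6667)) / 5 = -12/5 = -2.4
  s[B,B] = ((2.6667)·(2.6667) + (0.6667)·(0.6667) + (-3.3333)·(-3.3333) + (-0.3333)·(-0.3333) + (-3.3333)·(-3.3333) + (3.6667)·(3.6667)) / 5 = 43.3333/5 = 8.6667
  Sample standard deviations s_i = √(s[i,i]):
  s(A) = √(7.6) = 2.7568
  s(B) = √(8.6667) = 2.9439

Step 3 — r_{ij} = s_{ij} / (s_i · s_j):
  r[A,A] = 1 (diagonal).
  r[A,B] = -2.4 / (2.7568 · 2.9439) = -2.4 / 8.1158 = -0.2957
  r[B,B] = 1 (diagonal).

R is symmetric with unit diagonal. Assembling:

R = [[1, -0.2957],
 [-0.2957, 1]]


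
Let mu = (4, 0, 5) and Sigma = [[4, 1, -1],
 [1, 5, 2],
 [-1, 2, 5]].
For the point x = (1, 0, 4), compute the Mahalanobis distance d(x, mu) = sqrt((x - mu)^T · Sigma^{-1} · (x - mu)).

Step 1 — centre the observation: (x - mu) = (-3, 0, -1).

Step 2 — invert Sigma (cofactor / det for 3×3, or solve directly):
  Sigma^{-1} = [[0.3, -0.1, 0.1],
 [-0.1, 0.2714, -0.1286],
 [0.1, -0.1286, 0.2714]].

Step 3 — form the quadratic (x - mu)^T · Sigma^{-1} · (x - mu):
  Sigma^{-1} · (x - mu) = (-1, 0.4286, -0.5714).
  (x - mu)^T · [Sigma^{-1} · (x - mu)] = (-3)·(-1) + (0)·(0.4286) + (-1)·(-0.5714) = 3.5714.

Step 4 — take square root: d = √(3.5714) ≈ 1.8898.

d(x, mu) = √(3.5714) ≈ 1.8898


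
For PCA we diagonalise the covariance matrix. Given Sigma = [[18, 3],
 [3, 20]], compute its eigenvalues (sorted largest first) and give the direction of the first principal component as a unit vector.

Step 1 — characteristic polynomial of 2×2 Sigma:
  det(Sigma - λI) = λ² - trace · λ + det = 0.
  trace = 18 + 20 = 38, det = 18·20 - (3)² = 351.
Step 2 — discriminant:
  Δ = trace² - 4·det = 1444 - 1404 = 40.
Step 3 — eigenvalues:
  λ = (trace ± √Δ)/2 = (38 ± 6.3246)/2,
  λ_1 = 22.1623,  λ_2 = 15.8377.

Step 4 — unit eigenvector for λ_1: solve (Sigma - λ_1 I)v = 0. First row:
  (18 - 22.1623)·v_x + (3)·v_y = 0, i.e. (-4.1623)·v_x + (3)·v_y = 0,
  so v ∝ (b, λ_1 - a) = (3, 4.1623) = u.
  ||u|| = √((3)² + (4.1623)²) = √(26.3246) ≈ 5.1307,
  v_1 = u/||u|| ≈ (0.5847, 0.8112) (||v_1|| = 1).

λ_1 = 22.1623,  λ_2 = 15.8377;  v_1 ≈ (0.5847, 0.8112)


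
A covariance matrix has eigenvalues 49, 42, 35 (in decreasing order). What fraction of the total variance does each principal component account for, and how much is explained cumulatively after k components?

Step 1 — total variance = trace(Sigma) = Σ λ_i = 49 + 42 + 35 = 126.

Step 2 — fraction explained by component i = λ_i / Σ λ:
  PC1: 49/126 = 0.3889
  PC2: 42/126 = 0.3333
  PC3: 35/126 = 0.2778

Step 3 — cumulative fraction after k components = (λ_1 + ... + λ_k) / Σ λ:
  k = 1: 49/126 = 0.3889
  k = 2: (49 + 42)/126 = 91/126 = 0.7222
  k = 3: (49 + 42 + 35)/126 = 126/126 = 1

Summary (fraction, with percent):

explained: PC1 0.3889 (38.89%), PC2 0.3333 (33.33%), PC3 0.2778 (27.78%);  cumulative: 0.3889, 0.7222, 1


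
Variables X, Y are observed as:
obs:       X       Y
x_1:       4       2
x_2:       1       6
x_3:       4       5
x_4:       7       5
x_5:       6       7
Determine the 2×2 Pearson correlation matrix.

Step 1 — column means:
  mean(X) = (4 + 1 + 4 + 7 + 6) / 5 = 22/5 = 4.4
  mean(Y) = (2 + 6 + 5 + 5 + 7) / 5 = 25/5 = 5

Step 2 — sample variances and covariances s[i,j] = (1/(n-1)) · Σ_k (x_{k,i} - mean_i) · (x_{k,j} - mean_j), with n-1 = 4:
  s[X,X] = ((-0.4)·(-0.4) + (-3.4)·(-3.4) + (-0.4)·(-0.4) + (2.6)·(2.6) + (1.6)·(1.6)) / 4 = 21.2/4 = 5.3
  s[X,Y] = ((-0.4)·(-3) + (-3.4)·(1) + (-0.4)·(0) + (2.6)·(0) + (1.6)·(2)) / 4 = 1/4 = 0.25
  s[Y,Y] = ((-3)·(-3) + (1)·(1) + (0)·(0) + (0)·(0) + (2)·(2)) / 4 = 14/4 = 3.5
  Sample standard deviations s_i = √(s[i,i]):
  s(X) = √(5.3) = 2.3022
  s(Y) = √(3.5) = 1.8708

Step 3 — r_{ij} = s_{ij} / (s_i · s_j):
  r[X,X] = 1 (diagonal).
  r[X,Y] = 0.25 / (2.3022 · 1.8708) = 0.25 / 4.307 = 0.058
  r[Y,Y] = 1 (diagonal).

R is symmetric with unit diagonal. Assembling:

R = [[1, 0.058],
 [0.058, 1]]


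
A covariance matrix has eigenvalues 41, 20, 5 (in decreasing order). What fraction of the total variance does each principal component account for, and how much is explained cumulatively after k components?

Step 1 — total variance = trace(Sigma) = Σ λ_i = 41 + 20 + 5 = 66.

Step 2 — fraction explained by component i = λ_i / Σ λ:
  PC1: 41/66 = 0.6212
  PC2: 20/66 = 0.303
  PC3: 5/66 = 0.0758

Step 3 — cumulative fraction after k components = (λ_1 + ... + λ_k) / Σ λ:
  k = 1: 41/66 = 0.6212
  k = 2: (41 + 20)/66 = 61/66 = 0.9242
  k = 3: (41 + 20 + 5)/66 = 66/66 = 1

Summary (fraction, with percent):

explained: PC1 0.6212 (62.12%), PC2 0.303 (30.3%), PC3 0.0758 (7.58%);  cumulative: 0.6212, 0.9242, 1


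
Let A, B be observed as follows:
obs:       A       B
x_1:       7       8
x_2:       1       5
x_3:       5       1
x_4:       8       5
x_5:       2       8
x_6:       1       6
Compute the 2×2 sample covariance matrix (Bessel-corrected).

Step 1 — column means:
  mean(A) = (7 + 1 + 5 + 8 + 2 + 1) / 6 = 24/6 = 4
  mean(B) = (8 + 5 + 1 + 5 + 8 + 6) / 6 = 33/6 = 5.5

Step 2 — sample covariance S[i,j] = (1/(n-1)) · Σ_k (x_{k,i} - mean_i) · (x_{k,j} - mean_j), with n-1 = 5.
  S[A,A] = ((3)·(3) + (-3)·(-3) + (1)·(1) + (4)·(4) + (-2)·(-2) + (-3)·(-3)) / 5 = 48/5 = 9.6
  S[A,B] = ((3)·(2.5) + (-3)·(-0.5) + (1)·(-4.5) + (4)·(-0.5) + (-2)·(2.5) + (-3)·(0.5)) / 5 = -4/5 = -0.8
  S[B,B] = ((2.5)·(2.5) + (-0.5)·(-0.5) + (-4.5)·(-4.5) + (-0.5)·(-0.5) + (2.5)·(2.5) + (0.5)·(0.5)) / 5 = 33.5/5 = 6.7

S is symmetric (S[j,i] = S[i,j]). Assembling:

S = [[9.6, -0.8],
 [-0.8, 6.7]]


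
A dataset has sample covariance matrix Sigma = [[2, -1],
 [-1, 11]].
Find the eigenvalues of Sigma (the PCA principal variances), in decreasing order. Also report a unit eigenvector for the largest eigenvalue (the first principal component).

Step 1 — characteristic polynomial of 2×2 Sigma:
  det(Sigma - λI) = λ² - trace · λ + det = 0.
  trace = 2 + 11 = 13, det = 2·11 - (-1)² = 21.
Step 2 — discriminant:
  Δ = trace² - 4·det = 169 - 84 = 85.
Step 3 — eigenvalues:
  λ = (trace ± √Δ)/2 = (13 ± 9.2195)/2,
  λ_1 = 11.1098,  λ_2 = 1.8902.

Step 4 — unit eigenvector for λ_1: solve (Sigma - λ_1 I)v = 0. First row:
  (2 - 11.1098)·v_x + (-1)·v_y = 0, i.e. (-9.1098)·v_x + (-1)·v_y = 0,
  so v ∝ (b, λ_1 - a) = (-1, 9.1098); multiply by -1 so the first entry is positive: u = (1, -9.1098).
  ||u|| = √((1)² + (-9.1098)²) = √(83.988) ≈ 9.1645,
  v_1 = u/||u|| ≈ (0.1091, -0.994) (||v_1|| = 1).

λ_1 = 11.1098,  λ_2 = 1.8902;  v_1 ≈ (0.1091, -0.994)


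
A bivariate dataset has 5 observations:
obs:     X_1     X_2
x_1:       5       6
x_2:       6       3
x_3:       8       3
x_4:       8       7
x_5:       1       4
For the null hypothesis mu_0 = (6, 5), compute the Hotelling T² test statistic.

Step 1 — sample mean vector:
  mean(X_1) = (5 + 6 + 8 + 8 + 1) / 5 = 28/5 = 5.6
  mean(X_2) = (6 + 3 + 3 + 7 + 4) / 5 = 23/5 = 4.6
  x̄ = (5.6, 4.6),  deviation x̄ - mu_0 = (5.6, 4.6) - (6, 5) = (-0.4, -0.4).

Step 2 — sample covariance matrix, S[i,j] = (1/(n-1)) · Σ_k (x_{k,i} - mean_i) · (x_{k,j} - mean_j), divisor n-1 = 4:
  S[X_1,X_1] = ((-0.6)·(-0.6) + (0.4)·(0.4) + (2.4)·(2.4) + (2.4)·(2.4) + (-4.6)·(-4.6)) / 4 = 33.2/4 = 8.3
  S[X_1,X_2] = ((-0.6)·(1.4) + (0.4)·(-1.6) + (2.4)·(-1.6) + (2.4)·(2.4) + (-4.6)·(-0.6)) / 4 = 3.2/4 = 0.8
  S[X_2,X_2] = ((1.4)·(1.4) + (-1.6)·(-1.6) + (-1.6)·(-1.6) + (2.4)·(2.4) + (-0.6)·(-0.6)) / 4 = 13.2/4 = 3.3
  S = [[8.3, 0.8],
 [0.8, 3.3]].

Step 3 — invert S. det(S) = 8.3·3.3 - (0.8)² = 26.75.
  S^{-1} = (1/det) · [[d, -b], [-b, a]] = [[0.1234, -0.0299],
 [-0.0299, 0.3103]].

Step 4 — quadratic form (x̄ - mu_0)^T · S^{-1} · (x̄ - mu_0):
  S^{-1} · (x̄ - mu_0) = (-0.0374, -0.1121),
  (x̄ - mu_0)^T · [...] = (-0.4)·(-0.0374) + (-0.4)·(-0.1121) = 0.0598.

Step 5 — scale by n: T² = 5 · 0.0598 = 0.2991.

T² ≈ 0.2991


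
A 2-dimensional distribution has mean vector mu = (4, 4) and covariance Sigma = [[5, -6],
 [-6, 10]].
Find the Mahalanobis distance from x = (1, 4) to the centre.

Step 1 — centre the observation: (x - mu) = (-3, 0).

Step 2 — invert Sigma. det(Sigma) = 5·10 - (-6)² = 14.
  Sigma^{-1} = (1/det) · [[d, -b], [-b, a]] = [[0.7143, 0.4286],
 [0.4286, 0.3571]].

Step 3 — form the quadratic (x - mu)^T · Sigma^{-1} · (x - mu):
  Sigma^{-1} · (x - mu) = (-2.1429, -1.2857).
  (x - mu)^T · [Sigma^{-1} · (x - mu)] = (-3)·(-2.1429) + (0)·(-1.2857) = 6.4286.

Step 4 — take square root: d = √(6.4286) ≈ 2.5355.

d(x, mu) = √(6.4286) ≈ 2.5355


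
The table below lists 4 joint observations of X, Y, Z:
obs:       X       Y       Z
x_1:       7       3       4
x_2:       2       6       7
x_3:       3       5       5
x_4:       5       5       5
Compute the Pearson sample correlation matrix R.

Step 1 — column means:
  mean(X) = (7 + 2 + 3 + 5) / 4 = 17/4 = 4.25
  mean(Y) = (3 + 6 + 5 + 5) / 4 = 19/4 = 4.75
  mean(Z) = (4 + 7 + 5 + 5) / 4 = 21/4 = 5.25

Step 2 — sample variances and covariances s[i,j] = (1/(n-1)) · Σ_k (x_{k,i} - mean_i) · (x_{k,j} - mean_j), with n-1 = 3:
  s[X,X] = ((2.75)·(2.75) + (-2.25)·(-2.25) + (-1.25)·(-1.25) + (0.75)·(0.75)) / 3 = 14.75/3 = 4.9167
  s[X,Y] = ((2.75)·(-1.75) + (-2.25)·(1.25) + (-1.25)·(0.25) + (0.75)·(0.25)) / 3 = -7.75/3 = -2.5833
  s[X,Z] = ((2.75)·(-1.25) + (-2.25)·(1.75) + (-1.25)·(-0.25) + (0.75)·(-0.25)) / 3 = -7.25/3 = -2.4167
  s[Y,Y] = ((-1.75)·(-1.75) + (1.25)·(1.25) + (0.25)·(0.25) + (0.25)·(0.25)) / 3 = 4.75/3 = 1.5833
  s[Y,Z] = ((-1.75)·(-1.25) + (1.25)·(1.75) + (0.25)·(-0.25) + (0.25)·(-0.25)) / 3 = 4.25/3 = 1.4167
  s[Z,Z] = ((-1.25)·(-1.25) + (1.75)·(1.75) + (-0.25)·(-0.25) + (-0.25)·(-0.25)) / 3 = 4.75/3 = 1.5833
  Sample standard deviations s_i = √(s[i,i]):
  s(X) = √(4.9167) = 2.2174
  s(Y) = √(1.5833) = 1.2583
  s(Z) = √(1.5833) = 1.2583

Step 3 — r_{ij} = s_{ij} / (s_i · s_j):
  r[X,X] = 1 (diagonal).
  r[X,Y] = -2.5833 / (2.2174 · 1.2583) = -2.5833 / 2.7901 = -0.9259
  r[X,Z] = -2.4167 / (2.2174 · 1.2583) = -2.4167 / 2.7901 = -0.8662
  r[Y,Y] = 1 (diagonal).
  r[Y,Z] = 1.4167 / (1.2583 · 1.2583) = 1.4167 / 1.5833 = 0.8947
  r[Z,Z] = 1 (diagonal).

R is symmetric with unit diagonal. Assembling:

R = [[1, -0.9259, -0.8662],
 [-0.9259, 1, 0.8947],
 [-0.8662, 0.8947, 1]]


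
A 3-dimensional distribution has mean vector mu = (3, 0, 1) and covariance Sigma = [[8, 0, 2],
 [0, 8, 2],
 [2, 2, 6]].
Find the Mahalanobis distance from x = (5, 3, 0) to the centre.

Step 1 — centre the observation: (x - mu) = (2, 3, -1).

Step 2 — invert Sigma (cofactor / det for 3×3, or solve directly):
  Sigma^{-1} = [[0.1375, 0.0125, -0.05],
 [0.0125, 0.1375, -0.05],
 [-0.05, -0.05, 0.2]].

Step 3 — form the quadratic (x - mu)^T · Sigma^{-1} · (x - mu):
  Sigma^{-1} · (x - mu) = (0.3625, 0.4875, -0.45).
  (x - mu)^T · [Sigma^{-1} · (x - mu)] = (2)·(0.3625) + (3)·(0.4875) + (-1)·(-0.45) = 2.6375.

Step 4 — take square root: d = √(2.6375) ≈ 1.624.

d(x, mu) = √(2.6375) ≈ 1.624


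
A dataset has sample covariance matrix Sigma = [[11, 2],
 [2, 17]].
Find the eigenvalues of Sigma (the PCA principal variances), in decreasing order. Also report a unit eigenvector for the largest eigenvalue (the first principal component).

Step 1 — characteristic polynomial of 2×2 Sigma:
  det(Sigma - λI) = λ² - trace · λ + det = 0.
  trace = 11 + 17 = 28, det = 11·17 - (2)² = 183.
Step 2 — discriminant:
  Δ = trace² - 4·det = 784 - 732 = 52.
Step 3 — eigenvalues:
  λ = (trace ± √Δ)/2 = (28 ± 7.2111)/2,
  λ_1 = 17.6056,  λ_2 = 10.3944.

Step 4 — unit eigenvector for λ_1: solve (Sigma - λ_1 I)v = 0. First row:
  (11 - 17.6056)·v_x + (2)·v_y = 0, i.e. (-6.6056)·v_x + (2)·v_y = 0,
  so v ∝ (b, λ_1 - a) = (2, 6.6056) = u.
  ||u|| = √((2)² + (6.6056)²) = √(47.6333) ≈ 6.9017,
  v_1 = u/||u|| ≈ (0.2898, 0.9571) (||v_1|| = 1).

λ_1 = 17.6056,  λ_2 = 10.3944;  v_1 ≈ (0.2898, 0.9571)


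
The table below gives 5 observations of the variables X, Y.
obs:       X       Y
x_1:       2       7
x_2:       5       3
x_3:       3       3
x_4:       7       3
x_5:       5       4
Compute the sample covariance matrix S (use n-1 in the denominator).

Step 1 — column means:
  mean(X) = (2 + 5 + 3 + 7 + 5) / 5 = 22/5 = 4.4
  mean(Y) = (7 + 3 + 3 + 3 + 4) / 5 = 20/5 = 4

Step 2 — sample covariance S[i,j] = (1/(n-1)) · Σ_k (x_{k,i} - mean_i) · (x_{k,j} - mean_j), with n-1 = 4.
  S[X,X] = ((-2.4)·(-2.4) + (0.6)·(0.6) + (-1.4)·(-1.4) + (2.6)·(2.6) + (0.6)·(0.6)) / 4 = 15.2/4 = 3.8
  S[X,Y] = ((-2.4)·(3) + (0.6)·(-1) + (-1.4)·(-1) + (2.6)·(-1) + (0.6)·(0)) / 4 = -9/4 = -2.25
  S[Y,Y] = ((3)·(3) + (-1)·(-1) + (-1)·(-1) + (-1)·(-1) + (0)·(0)) / 4 = 12/4 = 3

S is symmetric (S[j,i] = S[i,j]). Assembling:

S = [[3.8, -2.25],
 [-2.25, 3]]


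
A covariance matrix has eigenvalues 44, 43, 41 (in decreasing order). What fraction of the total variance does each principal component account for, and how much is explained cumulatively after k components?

Step 1 — total variance = trace(Sigma) = Σ λ_i = 44 + 43 + 41 = 128.

Step 2 — fraction explained by component i = λ_i / Σ λ:
  PC1: 44/128 = 0.3438
  PC2: 43/128 = 0.3359
  PC3: 41/128 = 0.3203

Step 3 — cumulative fraction after k components = (λ_1 + ... + λ_k) / Σ λ:
  k = 1: 44/128 = 0.3438
  k = 2: (44 + 43)/128 = 87/128 = 0.6797
  k = 3: (44 + 43 + 41)/128 = 128/128 = 1

Summary (fraction, with percent):

explained: PC1 0.3438 (34.38%), PC2 0.3359 (33.59%), PC3 0.3203 (32.03%);  cumulative: 0.3438, 0.6797, 1


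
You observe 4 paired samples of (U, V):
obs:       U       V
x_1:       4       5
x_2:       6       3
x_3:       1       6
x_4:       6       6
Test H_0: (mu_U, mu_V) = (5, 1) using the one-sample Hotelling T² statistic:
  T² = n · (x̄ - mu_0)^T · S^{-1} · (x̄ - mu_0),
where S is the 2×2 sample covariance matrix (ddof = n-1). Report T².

Step 1 — sample mean vector:
  mean(U) = (4 + 6 + 1 + 6) / 4 = 17/4 = 4.25
  mean(V) = (5 + 3 + 6 + 6) / 4 = 20/4 = 5
  x̄ = (4.25, 5),  deviation x̄ - mu_0 = (4.25, 5) - (5, 1) = (-0.75, 4).

Step 2 — sample covariance matrix, S[i,j] = (1/(n-1)) · Σ_k (x_{k,i} - mean_i) · (x_{k,j} - mean_j), divisor n-1 = 3:
  S[U,U] = ((-0.25)·(-0.25) + (1.75)·(1.75) + (-3.25)·(-3.25) + (1.75)·(1.75)) / 3 = 16.75/3 = 5.5833
  S[U,V] = ((-0.25)·(0) + (1.75)·(-2) + (-3.25)·(1) + (1.75)·(1)) / 3 = -5/3 = -1.6667
  S[V,V] = ((0)·(0) + (-2)·(-2) + (1)·(1) + (1)·(1)) / 3 = 6/3 = 2
  S = [[5.5833, -1.6667],
 [-1.6667, 2]].

Step 3 — invert S. det(S) = 5.5833·2 - (-1.6667)² = 8.3889.
  S^{-1} = (1/det) · [[d, -b], [-b, a]] = [[0.2384, 0.1987],
 [0.1987, 0.6656]].

Step 4 — quadratic form (x̄ - mu_0)^T · S^{-1} · (x̄ - mu_0):
  S^{-1} · (x̄ - mu_0) = (0.6159, 2.5132),
  (x̄ - mu_0)^T · [...] = (-0.75)·(0.6159) + (4)·(2.5132) = 9.5911.

Step 5 — scale by n: T² = 4 · 9.5911 = 38.3642.

T² ≈ 38.3642


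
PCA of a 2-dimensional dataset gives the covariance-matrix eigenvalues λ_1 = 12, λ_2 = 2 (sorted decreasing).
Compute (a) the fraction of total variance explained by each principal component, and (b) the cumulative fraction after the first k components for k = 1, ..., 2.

Step 1 — total variance = trace(Sigma) = Σ λ_i = 12 + 2 = 14.

Step 2 — fraction explained by component i = λ_i / Σ λ:
  PC1: 12/14 = 0.8571
  PC2: 2/14 = 0.1429

Step 3 — cumulative fraction after k components = (λ_1 + ... + λ_k) / Σ λ:
  k = 1: 12/14 = 0.8571
  k = 2: (12 + 2)/14 = 14/14 = 1

Summary (fraction, with percent):

explained: PC1 0.8571 (85.71%), PC2 0.1429 (14.29%);  cumulative: 0.8571, 1


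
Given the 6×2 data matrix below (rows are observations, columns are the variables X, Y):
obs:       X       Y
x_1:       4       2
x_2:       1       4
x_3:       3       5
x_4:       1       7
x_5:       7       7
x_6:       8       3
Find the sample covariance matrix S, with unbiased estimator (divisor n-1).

Step 1 — column means:
  mean(X) = (4 + 1 + 3 + 1 + 7 + 8) / 6 = 24/6 = 4
  mean(Y) = (2 + 4 + 5 + 7 + 7 + 3) / 6 = 28/6 = 4.6667

Step 2 — sample covariance S[i,j] = (1/(n-1)) · Σ_k (x_{k,i} - mean_i) · (x_{k,j} - mean_j), with n-1 = 5.
  S[X,X] = ((0)·(0) + (-3)·(-3) + (-1)·(-1) + (-3)·(-3) + (3)·(3) + (4)·(4)) / 5 = 44/5 = 8.8
  S[X,Y] = ((0)·(-2.6667) + (-3)·(-0.6667) + (-1)·(0.3333) + (-3)·(2.3333) + (3)·(2.3333) + (4)·(-1.6667)) / 5 = -5/5 = -1
  S[Y,Y] = ((-2.6667)·(-2.6667) + (-0.6667)·(-0.6667) + (0.3333)·(0.3333) + (2.3333)·(2.3333) + (2.3333)·(2.3333) + (-1.6667)·(-1.6667)) / 5 = 21.3333/5 = 4.2667

S is symmetric (S[j,i] = S[i,j]). Assembling:

S = [[8.8, -1],
 [-1, 4.2667]]


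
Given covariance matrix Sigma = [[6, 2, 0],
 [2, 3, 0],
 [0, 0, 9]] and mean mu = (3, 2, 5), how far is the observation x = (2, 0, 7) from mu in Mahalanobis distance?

Step 1 — centre the observation: (x - mu) = (-1, -2, 2).

Step 2 — invert Sigma (cofactor / det for 3×3, or solve directly):
  Sigma^{-1} = [[0.2143, -0.1429, 0],
 [-0.1429, 0.4286, 0],
 [0, 0, 0.1111]].

Step 3 — form the quadratic (x - mu)^T · Sigma^{-1} · (x - mu):
  Sigma^{-1} · (x - mu) = (0.0714, -0.7143, 0.2222).
  (x - mu)^T · [Sigma^{-1} · (x - mu)] = (-1)·(0.0714) + (-2)·(-0.7143) + (2)·(0.2222) = 1.8016.

Step 4 — take square root: d = √(1.8016) ≈ 1.3422.

d(x, mu) = √(1.8016) ≈ 1.3422


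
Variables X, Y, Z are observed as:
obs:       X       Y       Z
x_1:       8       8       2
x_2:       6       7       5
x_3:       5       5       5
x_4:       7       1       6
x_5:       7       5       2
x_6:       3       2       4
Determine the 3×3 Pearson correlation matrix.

Step 1 — column means:
  mean(X) = (8 + 6 + 5 + 7 + 7 + 3) / 6 = 36/6 = 6
  mean(Y) = (8 + 7 + 5 + 1 + 5 + 2) / 6 = 28/6 = 4.6667
  mean(Z) = (2 + 5 + 5 + 6 + 2 + 4) / 6 = 24/6 = 4

Step 2 — sample variances and covariances s[i,j] = (1/(n-1)) · Σ_k (x_{k,i} - mean_i) · (x_{k,j} - mean_j), with n-1 = 5:
  s[X,X] = ((2)·(2) + (0)·(0) + (-1)·(-1) + (1)·(1) + (1)·(1) + (-3)·(-3)) / 5 = 16/5 = 3.2
  s[X,Y] = ((2)·(3.3333) + (0)·(2.3333) + (-1)·(0.3333) + (1)·(-3.6667) + (1)·(0.3333) + (-3)·(-2.6667)) / 5 = 11/5 = 2.2
  s[X,Z] = ((2)·(-2) + (0)·(1) + (-1)·(1) + (1)·(2) + (1)·(-2) + (-3)·(0)) / 5 = -5/5 = -1
  s[Y,Y] = ((3.3333)·(3.3333) + (2.3333)·(2.3333) + (0.3333)·(0.3333) + (-3.6667)·(-3.6667) + (0.3333)·(0.3333) + (-2.6667)·(-2.6667)) / 5 = 37.3333/5 = 7.4667
  s[Y,Z] = ((3.3333)·(-2) + (2.3333)·(1) + (0.3333)·(1) + (-3.6667)·(2) + (0.3333)·(-2) + (-2.6667)·(0)) / 5 = -12/5 = -2.4
  s[Z,Z] = ((-2)·(-2) + (1)·(1) + (1)·(1) + (2)·(2) + (-2)·(-2) + (0)·(0)) / 5 = 14/5 = 2.8
  Sample standard deviations s_i = √(s[i,i]):
  s(X) = √(3.2) = 1.7889
  s(Y) = √(7.4667) = 2.7325
  s(Z) = √(2.8) = 1.6733

Step 3 — r_{ij} = s_{ij} / (s_i · s_j):
  r[X,X] = 1 (diagonal).
  r[X,Y] = 2.2 / (1.7889 · 2.7325) = 2.2 / 4.8881 = 0.4501
  r[X,Z] = -1 / (1.7889 · 1.6733) = -1 / 2.9933 = -0.3341
  r[Y,Y] = 1 (diagonal).
  r[Y,Z] = -2.4 / (2.7325 · 1.6733) = -2.4 / 4.5724 = -0.5249
  r[Z,Z] = 1 (diagonal).

R is symmetric with unit diagonal. Assembling:

R = [[1, 0.4501, -0.3341],
 [0.4501, 1, -0.5249],
 [-0.3341, -0.5249, 1]]


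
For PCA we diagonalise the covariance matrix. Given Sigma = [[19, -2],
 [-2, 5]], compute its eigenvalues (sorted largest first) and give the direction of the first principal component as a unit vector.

Step 1 — characteristic polynomial of 2×2 Sigma:
  det(Sigma - λI) = λ² - trace · λ + det = 0.
  trace = 19 + 5 = 24, det = 19·5 - (-2)² = 91.
Step 2 — discriminant:
  Δ = trace² - 4·det = 576 - 364 = 212.
Step 3 — eigenvalues:
  λ = (trace ± √Δ)/2 = (24 ± 14.5602)/2,
  λ_1 = 19.2801,  λ_2 = 4.7199.

Step 4 — unit eigenvector for λ_1: solve (Sigma - λ_1 I)v = 0. First row:
  (19 - 19.2801)·v_x + (-2)·v_y = 0, i.e. (-0.2801)·v_x + (-2)·v_y = 0,
  so v ∝ (b, λ_1 - a) = (-2, 0.2801); multiply by -1 so the first entry is positive: u = (2, -0.2801).
  ||u|| = √((2)² + (-0.2801)²) = √(4.0785) ≈ 2.0195,
  v_1 = u/||u|| ≈ (0.9903, -0.1387) (||v_1|| = 1).

λ_1 = 19.2801,  λ_2 = 4.7199;  v_1 ≈ (0.9903, -0.1387)


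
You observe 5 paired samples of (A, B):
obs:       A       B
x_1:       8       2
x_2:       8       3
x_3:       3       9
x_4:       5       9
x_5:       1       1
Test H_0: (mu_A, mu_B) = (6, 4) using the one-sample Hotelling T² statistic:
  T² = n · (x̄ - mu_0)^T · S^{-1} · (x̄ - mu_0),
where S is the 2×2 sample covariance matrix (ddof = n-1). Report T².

Step 1 — sample mean vector:
  mean(A) = (8 + 8 + 3 + 5 + 1) / 5 = 25/5 = 5
  mean(B) = (2 + 3 + 9 + 9 + 1) / 5 = 24/5 = 4.8
  x̄ = (5, 4.8),  deviation x̄ - mu_0 = (5, 4.8) - (6, 4) = (-1, 0.8).

Step 2 — sample covariance matrix, S[i,j] = (1/(n-1)) · Σ_k (x_{k,i} - mean_i) · (x_{k,j} - mean_j), divisor n-1 = 4:
  S[A,A] = ((3)·(3) + (3)·(3) + (-2)·(-2) + (0)·(0) + (-4)·(-4)) / 4 = 38/4 = 9.5
  S[A,B] = ((3)·(-2.8) + (3)·(-1.8) + (-2)·(4.2) + (0)·(4.2) + (-4)·(-3.8)) / 4 = -7/4 = -1.75
  S[B,B] = ((-2.8)·(-2.8) + (-1.8)·(-1.8) + (4.2)·(4.2) + (4.2)·(4.2) + (-3.8)·(-3.8)) / 4 = 60.8/4 = 15.2
  S = [[9.5, -1.75],
 [-1.75, 15.2]].

Step 3 — invert S. det(S) = 9.5·15.2 - (-1.75)² = 141.3375.
  S^{-1} = (1/det) · [[d, -b], [-b, a]] = [[0.1075, 0.0124],
 [0.0124, 0.0672]].

Step 4 — quadratic form (x̄ - mu_0)^T · S^{-1} · (x̄ - mu_0):
  S^{-1} · (x̄ - mu_0) = (-0.0976, 0.0414),
  (x̄ - mu_0)^T · [...] = (-1)·(-0.0976) + (0.8)·(0.0414) = 0.1308.

Step 5 — scale by n: T² = 5 · 0.1308 = 0.6538.

T² ≈ 0.6538


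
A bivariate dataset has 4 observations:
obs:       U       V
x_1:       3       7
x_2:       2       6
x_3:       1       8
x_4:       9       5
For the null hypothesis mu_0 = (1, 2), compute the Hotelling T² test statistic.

Step 1 — sample mean vector:
  mean(U) = (3 + 2 + 1 + 9) / 4 = 15/4 = 3.75
  mean(V) = (7 + 6 + 8 + 5) / 4 = 26/4 = 6.5
  x̄ = (3.75, 6.5),  deviation x̄ - mu_0 = (3.75, 6.5) - (1, 2) = (2.75, 4.5).

Step 2 — sample covariance matrix, S[i,j] = (1/(n-1)) · Σ_k (x_{k,i} - mean_i) · (x_{k,j} - mean_j), divisor n-1 = 3:
  S[U,U] = ((-0.75)·(-0.75) + (-1.75)·(-1.75) + (-2.75)·(-2.75) + (5.25)·(5.25)) / 3 = 38.75/3 = 12.9167
  S[U,V] = ((-0.75)·(0.5) + (-1.75)·(-0.5) + (-2.75)·(1.5) + (5.25)·(-1.5)) / 3 = -11.5/3 = -3.8333
  S[V,V] = ((0.5)·(0.5) + (-0.5)·(-0.5) + (1.5)·(1.5) + (-1.5)·(-1.5)) / 3 = 5/3 = 1.6667
  S = [[12.9167, -3.8333],
 [-3.8333, 1.6667]].

Step 3 — invert S. det(S) = 12.9167·1.6667 - (-3.8333)² = 6.8333.
  S^{-1} = (1/det) · [[d, -b], [-b, a]] = [[0.2439, 0.561],
 [0.561, 1.8902]].

Step 4 — quadratic form (x̄ - mu_0)^T · S^{-1} · (x̄ - mu_0):
  S^{-1} · (x̄ - mu_0) = (3.1951, 10.0488),
  (x̄ - mu_0)^T · [...] = (2.75)·(3.1951) + (4.5)·(10.0488) = 54.0061.

Step 5 — scale by n: T² = 4 · 54.0061 = 216.0244.

T² ≈ 216.0244


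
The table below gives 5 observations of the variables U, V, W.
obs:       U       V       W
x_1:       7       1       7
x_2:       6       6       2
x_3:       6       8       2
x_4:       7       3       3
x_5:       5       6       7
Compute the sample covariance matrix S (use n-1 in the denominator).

Step 1 — column means:
  mean(U) = (7 + 6 + 6 + 7 + 5) / 5 = 31/5 = 6.2
  mean(V) = (1 + 6 + 8 + 3 + 6) / 5 = 24/5 = 4.8
  mean(W) = (7 + 2 + 2 + 3 + 7) / 5 = 21/5 = 4.2

Step 2 — sample covariance S[i,j] = (1/(n-1)) · Σ_k (x_{k,i} - mean_i) · (x_{k,j} - mean_j), with n-1 = 4.
  S[U,U] = ((0.8)·(0.8) + (-0.2)·(-0.2) + (-0.2)·(-0.2) + (0.8)·(0.8) + (-1.2)·(-1.2)) / 4 = 2.8/4 = 0.7
  S[U,V] = ((0.8)·(-3.8) + (-0.2)·(1.2) + (-0.2)·(3.2) + (0.8)·(-1.8) + (-1.2)·(1.2)) / 4 = -6.8/4 = -1.7
  S[U,W] = ((0.8)·(2.8) + (-0.2)·(-2.2) + (-0.2)·(-2.2) + (0.8)·(-1.2) + (-1.2)·(2.8)) / 4 = -1.2/4 = -0.3
  S[V,V] = ((-3.8)·(-3.8) + (1.2)·(1.2) + (3.2)·(3.2) + (-1.8)·(-1.8) + (1.2)·(1.2)) / 4 = 30.8/4 = 7.7
  S[V,W] = ((-3.8)·(2.8) + (1.2)·(-2.2) + (3.2)·(-2.2) + (-1.8)·(-1.2) + (1.2)·(2.8)) / 4 = -14.8/4 = -3.7
  S[W,W] = ((2.8)·(2.8) + (-2.2)·(-2.2) + (-2.2)·(-2.2) + (-1.2)·(-1.2) + (2.8)·(2.8)) / 4 = 26.8/4 = 6.7

S is symmetric (S[j,i] = S[i,j]). Assembling:

S = [[0.7, -1.7, -0.3],
 [-1.7, 7.7, -3.7],
 [-0.3, -3.7, 6.7]]


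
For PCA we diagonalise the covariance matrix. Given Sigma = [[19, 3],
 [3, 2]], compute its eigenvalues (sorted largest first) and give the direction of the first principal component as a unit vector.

Step 1 — characteristic polynomial of 2×2 Sigma:
  det(Sigma - λI) = λ² - trace · λ + det = 0.
  trace = 19 + 2 = 21, det = 19·2 - (3)² = 29.
Step 2 — discriminant:
  Δ = trace² - 4·det = 441 - 116 = 325.
Step 3 — eigenvalues:
  λ = (trace ± √Δ)/2 = (21 ± 18.0278)/2,
  λ_1 = 19.5139,  λ_2 = 1.4861.

Step 4 — unit eigenvector for λ_1: solve (Sigma - λ_1 I)v = 0. First row:
  (19 - 19.5139)·v_x + (3)·v_y = 0, i.e. (-0.5139)·v_x + (3)·v_y = 0,
  so v ∝ (b, λ_1 - a) = (3, 0.5139) = u.
  ||u|| = √((3)² + (0.5139)²) = √(9.2641) ≈ 3.0437,
  v_1 = u/||u|| ≈ (0.9856, 0.1688) (||v_1|| = 1).

λ_1 = 19.5139,  λ_2 = 1.4861;  v_1 ≈ (0.9856, 0.1688)


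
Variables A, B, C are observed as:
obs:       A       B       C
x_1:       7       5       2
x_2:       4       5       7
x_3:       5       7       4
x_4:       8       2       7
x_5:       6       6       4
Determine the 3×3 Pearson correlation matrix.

Step 1 — column means:
  mean(A) = (7 + 4 + 5 + 8 + 6) / 5 = 30/5 = 6
  mean(B) = (5 + 5 + 7 + 2 + 6) / 5 = 25/5 = 5
  mean(C) = (2 + 7 + 4 + 7 + 4) / 5 = 24/5 = 4.8

Step 2 — sample variances and covariances s[i,j] = (1/(n-1)) · Σ_k (x_{k,i} - mean_i) · (x_{k,j} - mean_j), with n-1 = 4:
  s[A,A] = ((1)·(1) + (-2)·(-2) + (-1)·(-1) + (2)·(2) + (0)·(0)) / 4 = 10/4 = 2.5
  s[A,B] = ((1)·(0) + (-2)·(0) + (-1)·(2) + (2)·(-3) + (0)·(1)) / 4 = -8/4 = -2
  s[A,C] = ((1)·(-2.8) + (-2)·(2.2) + (-1)·(-0.8) + (2)·(2.2) + (0)·(-0.8)) / 4 = -2/4 = -0.5
  s[B,B] = ((0)·(0) + (0)·(0) + (2)·(2) + (-3)·(-3) + (1)·(1)) / 4 = 14/4 = 3.5
  s[B,C] = ((0)·(-2.8) + (0)·(2.2) + (2)·(-0.8) + (-3)·(2.2) + (1)·(-0.8)) / 4 = -9/4 = -2.25
  s[C,C] = ((-2.8)·(-2.8) + (2.2)·(2.2) + (-0.8)·(-0.8) + (2.2)·(2.2) + (-0.8)·(-0.8)) / 4 = 18.8/4 = 4.7
  Sample standard deviations s_i = √(s[i,i]):
  s(A) = √(2.5) = 1.5811
  s(B) = √(3.5) = 1.8708
  s(C) = √(4.7) = 2.1679

Step 3 — r_{ij} = s_{ij} / (s_i · s_j):
  r[A,A] = 1 (diagonal).
  r[A,B] = -2 / (1.5811 · 1.8708) = -2 / 2.958 = -0.6761
  r[A,C] = -0.5 / (1.5811 · 2.1679) = -0.5 / 3.4278 = -0.1459
  r[B,B] = 1 (diagonal).
  r[B,C] = -2.25 / (1.8708 · 2.1679) = -2.25 / 4.0559 = -0.5548
  r[C,C] = 1 (diagonal).

R is symmetric with unit diagonal. Assembling:

R = [[1, -0.6761, -0.1459],
 [-0.6761, 1, -0.5548],
 [-0.1459, -0.5548, 1]]


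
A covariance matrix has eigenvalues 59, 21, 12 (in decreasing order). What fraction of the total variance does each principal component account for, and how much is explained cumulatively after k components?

Step 1 — total variance = trace(Sigma) = Σ λ_i = 59 + 21 + 12 = 92.

Step 2 — fraction explained by component i = λ_i / Σ λ:
  PC1: 59/92 = 0.6413
  PC2: 21/92 = 0.2283
  PC3: 12/92 = 0.1304

Step 3 — cumulative fraction after k components = (λ_1 + ... + λ_k) / Σ λ:
  k = 1: 59/92 = 0.6413
  k = 2: (59 + 21)/92 = 80/92 = 0.8696
  k = 3: (59 + 21 + 12)/92 = 92/92 = 1

Summary (fraction, with percent):

explained: PC1 0.6413 (64.13%), PC2 0.2283 (22.83%), PC3 0.1304 (13.04%);  cumulative: 0.6413, 0.8696, 1


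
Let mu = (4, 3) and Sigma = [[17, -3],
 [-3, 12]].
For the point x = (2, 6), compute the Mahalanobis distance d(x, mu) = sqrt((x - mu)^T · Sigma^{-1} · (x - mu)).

Step 1 — centre the observation: (x - mu) = (-2, 3).

Step 2 — invert Sigma. det(Sigma) = 17·12 - (-3)² = 195.
  Sigma^{-1} = (1/det) · [[d, -b], [-b, a]] = [[0.0615, 0.0154],
 [0.0154, 0.0872]].

Step 3 — form the quadratic (x - mu)^T · Sigma^{-1} · (x - mu):
  Sigma^{-1} · (x - mu) = (-0.0769, 0.2308).
  (x - mu)^T · [Sigma^{-1} · (x - mu)] = (-2)·(-0.0769) + (3)·(0.2308) = 0.8462.

Step 4 — take square root: d = √(0.8462) ≈ 0.9199.

d(x, mu) = √(0.8462) ≈ 0.9199
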